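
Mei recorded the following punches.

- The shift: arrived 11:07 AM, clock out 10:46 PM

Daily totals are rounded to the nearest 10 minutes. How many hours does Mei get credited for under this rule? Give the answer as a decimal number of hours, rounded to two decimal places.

The shift: 11:07 AM–10:46 PM = 11 h 39 min → rounds to 11 h 40 min

11.67 hours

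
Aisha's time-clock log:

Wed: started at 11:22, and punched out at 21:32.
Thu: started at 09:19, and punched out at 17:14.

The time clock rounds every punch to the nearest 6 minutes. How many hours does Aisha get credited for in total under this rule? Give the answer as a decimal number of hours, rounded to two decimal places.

18.00 hours

Wed: in 11:22→11:24, out 21:32→21:30; 10 h 6 min
Thu: in 09:19→09:18, out 17:14→17:12; 7 h 54 min
Total credited: 18 h 0 min.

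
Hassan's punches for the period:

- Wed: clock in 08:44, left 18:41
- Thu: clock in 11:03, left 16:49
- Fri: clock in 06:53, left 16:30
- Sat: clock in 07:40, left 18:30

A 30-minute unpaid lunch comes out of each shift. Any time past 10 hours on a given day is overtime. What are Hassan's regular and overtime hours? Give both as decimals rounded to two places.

Wed: 08:44–18:41 = 9 h 57 min; less 30 min break → 9 h 27 min
Thu: 11:03–16:49 = 5 h 46 min; less 30 min break → 5 h 16 min
Fri: 06:53–16:30 = 9 h 37 min; less 30 min break → 9 h 7 min
Sat: 07:40–18:30 = 10 h 50 min; less 30 min break → 10 h 20 min
Wed reg 9 h 27 min / OT 0 h 0 min; Thu reg 5 h 16 min / OT 0 h 0 min; Fri reg 9 h 7 min / OT 0 h 0 min; Sat reg 10 h 0 min / OT 0 h 20 min.
Totals: regular 33 h 50 min, overtime 0 h 20 min.

Regular 33.83 hours, overtime 0.33 hours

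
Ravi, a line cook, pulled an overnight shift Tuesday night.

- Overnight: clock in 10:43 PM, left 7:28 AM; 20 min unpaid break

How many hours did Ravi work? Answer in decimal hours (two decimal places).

Overnight: 10:43 PM → midnight = 1 h 17 min; midnight → 7:28 AM = 7 h 28 min; span 8 h 45 min; less 20 min break → 8 h 25 min

8.42 hours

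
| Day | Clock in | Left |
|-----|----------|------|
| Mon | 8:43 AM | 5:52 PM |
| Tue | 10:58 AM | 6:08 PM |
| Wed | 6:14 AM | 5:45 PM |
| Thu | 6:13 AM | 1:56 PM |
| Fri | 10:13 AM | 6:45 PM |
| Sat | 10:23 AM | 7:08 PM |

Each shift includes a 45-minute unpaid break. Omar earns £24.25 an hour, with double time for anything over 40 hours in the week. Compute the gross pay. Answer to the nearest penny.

£1374.17

Mon: 8:43 AM–5:52 PM = 9 h 9 min; less 45 min break → 8 h 24 min
Tue: 10:58 AM–6:08 PM = 7 h 10 min; less 45 min break → 6 h 25 min
Wed: 6:14 AM–5:45 PM = 11 h 31 min; less 45 min break → 10 h 46 min
Thu: 6:13 AM–1:56 PM = 7 h 43 min; less 45 min break → 6 h 58 min
Fri: 10:13 AM–6:45 PM = 8 h 32 min; less 45 min break → 7 h 47 min
Sat: 10:23 AM–7:08 PM = 8 h 45 min; less 45 min break → 8 h 0 min
Total worked: 48 h 20 min = 2900 min.
Regular 40 h 0 min = 2400 min at £24.25/h; overtime 8 h 20 min = 500 min at £48.50/h.
Pay = (2400 × £24.25 + 500 × £48.50) ÷ 60 = £1374.17.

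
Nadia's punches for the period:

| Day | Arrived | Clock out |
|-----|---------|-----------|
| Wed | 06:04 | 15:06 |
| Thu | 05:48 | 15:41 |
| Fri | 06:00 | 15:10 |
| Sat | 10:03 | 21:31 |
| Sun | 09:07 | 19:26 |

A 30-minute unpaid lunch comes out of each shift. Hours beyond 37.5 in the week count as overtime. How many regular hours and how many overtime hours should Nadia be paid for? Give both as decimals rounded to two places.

Wed: 06:04–15:06 = 9 h 2 min; less 30 min break → 8 h 32 min
Thu: 05:48–15:41 = 9 h 53 min; less 30 min break → 9 h 23 min
Fri: 06:00–15:10 = 9 h 10 min; less 30 min break → 8 h 40 min
Sat: 10:03–21:31 = 11 h 28 min; less 30 min break → 10 h 58 min
Sun: 09:07–19:26 = 10 h 19 min; less 30 min break → 9 h 49 min
Total worked: 47 h 22 min = 47.37 h.
Threshold 37.5 h → overtime 9 h 52 min, regular 37 h 30 min.

Regular 37.50 hours, overtime 9.87 hours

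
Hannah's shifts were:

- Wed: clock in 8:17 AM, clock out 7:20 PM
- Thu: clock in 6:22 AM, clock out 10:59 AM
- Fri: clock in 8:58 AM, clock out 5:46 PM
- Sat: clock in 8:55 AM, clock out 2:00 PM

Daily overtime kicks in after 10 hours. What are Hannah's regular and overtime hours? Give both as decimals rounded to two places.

Regular 28.50 hours, overtime 1.05 hours

Wed: 8:17 AM–7:20 PM = 11 h 3 min
Thu: 6:22 AM–10:59 AM = 4 h 37 min
Fri: 8:58 AM–5:46 PM = 8 h 48 min
Sat: 8:55 AM–2:00 PM = 5 h 5 min
Wed reg 10 h 0 min / OT 1 h 3 min; Thu reg 4 h 37 min / OT 0 h 0 min; Fri reg 8 h 48 min / OT 0 h 0 min; Sat reg 5 h 5 min / OT 0 h 0 min.
Totals: regular 28 h 30 min, overtime 1 h 3 min.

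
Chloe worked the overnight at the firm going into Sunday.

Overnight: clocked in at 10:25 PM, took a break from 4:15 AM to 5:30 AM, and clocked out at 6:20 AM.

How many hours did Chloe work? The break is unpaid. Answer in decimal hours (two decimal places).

6.67 hours

Overnight: 10:25 PM → midnight = 1 h 35 min; midnight → 6:20 AM = 6 h 20 min; span 7 h 55 min; less 75 min break → 6 h 40 min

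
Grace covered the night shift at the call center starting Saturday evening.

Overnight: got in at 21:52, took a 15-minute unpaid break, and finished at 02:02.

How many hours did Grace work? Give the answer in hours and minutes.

3 h 55 min

Overnight: 21:52 → midnight = 2 h 8 min; midnight → 02:02 = 2 h 2 min; span 4 h 10 min; less 15 min break → 3 h 55 min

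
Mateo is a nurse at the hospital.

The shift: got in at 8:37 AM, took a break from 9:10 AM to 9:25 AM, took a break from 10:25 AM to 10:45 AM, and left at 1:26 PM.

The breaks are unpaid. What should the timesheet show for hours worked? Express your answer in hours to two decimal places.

4.23 hours

The shift: 8:37 AM–1:26 PM = 4 h 49 min; less 35 min break → 4 h 14 min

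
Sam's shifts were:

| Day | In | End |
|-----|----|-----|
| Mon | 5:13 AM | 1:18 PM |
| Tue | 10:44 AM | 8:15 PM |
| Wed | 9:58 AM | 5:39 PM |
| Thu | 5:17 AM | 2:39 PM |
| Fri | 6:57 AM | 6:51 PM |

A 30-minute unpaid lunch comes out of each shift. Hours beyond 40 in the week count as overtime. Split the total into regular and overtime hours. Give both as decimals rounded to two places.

Mon: 5:13 AM–1:18 PM = 8 h 5 min; less 30 min break → 7 h 35 min
Tue: 10:44 AM–8:15 PM = 9 h 31 min; less 30 min break → 9 h 1 min
Wed: 9:58 AM–5:39 PM = 7 h 41 min; less 30 min break → 7 h 11 min
Thu: 5:17 AM–2:39 PM = 9 h 22 min; less 30 min break → 8 h 52 min
Fri: 6:57 AM–6:51 PM = 11 h 54 min; less 30 min break → 11 h 24 min
Total worked: 44 h 3 min = 44.05 h.
Threshold 40 h → overtime 4 h 3 min, regular 40 h 0 min.

Regular 40.00 hours, overtime 4.05 hours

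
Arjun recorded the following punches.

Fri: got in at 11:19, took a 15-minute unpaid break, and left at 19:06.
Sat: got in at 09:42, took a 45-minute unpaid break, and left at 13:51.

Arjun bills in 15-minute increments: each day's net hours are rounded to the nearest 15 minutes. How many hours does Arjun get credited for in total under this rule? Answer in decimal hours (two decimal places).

Fri: 11:19–19:06 = 7 h 47 min − 15 min = 7 h 32 min → rounds to 7 h 30 min
Sat: 09:42–13:51 = 4 h 9 min − 45 min = 3 h 24 min → rounds to 3 h 30 min
Total credited: 11 h 0 min.

11.00 hours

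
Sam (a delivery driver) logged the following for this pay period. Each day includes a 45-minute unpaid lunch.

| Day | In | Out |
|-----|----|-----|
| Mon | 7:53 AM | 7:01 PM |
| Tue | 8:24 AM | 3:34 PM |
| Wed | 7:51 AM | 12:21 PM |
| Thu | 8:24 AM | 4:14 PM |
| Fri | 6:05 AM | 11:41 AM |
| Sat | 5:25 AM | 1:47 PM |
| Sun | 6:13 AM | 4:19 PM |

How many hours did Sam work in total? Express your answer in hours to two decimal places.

49.45 hours

Mon: 7:53 AM–7:01 PM = 11 h 8 min; less 45 min break → 10 h 23 min
Tue: 8:24 AM–3:34 PM = 7 h 10 min; less 45 min break → 6 h 25 min
Wed: 7:51 AM–12:21 PM = 4 h 30 min; less 45 min break → 3 h 45 min
Thu: 8:24 AM–4:14 PM = 7 h 50 min; less 45 min break → 7 h 5 min
Fri: 6:05 AM–11:41 AM = 5 h 36 min; less 45 min break → 4 h 51 min
Sat: 5:25 AM–1:47 PM = 8 h 22 min; less 45 min break → 7 h 37 min
Sun: 6:13 AM–4:19 PM = 10 h 6 min; less 45 min break → 9 h 21 min
Total: 10 h 23 min + 6 h 25 min + 3 h 45 min + 7 h 5 min + 4 h 51 min + 7 h 37 min + 9 h 21 min = 49 h 27 min.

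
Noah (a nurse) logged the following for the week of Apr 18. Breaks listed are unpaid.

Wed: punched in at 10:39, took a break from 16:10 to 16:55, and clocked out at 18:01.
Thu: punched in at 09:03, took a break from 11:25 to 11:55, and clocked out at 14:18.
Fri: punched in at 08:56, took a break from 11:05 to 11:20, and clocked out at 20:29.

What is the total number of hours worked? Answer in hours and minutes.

Wed: 10:39–18:01 = 7 h 22 min; less 45 min break → 6 h 37 min
Thu: 09:03–14:18 = 5 h 15 min; less 30 min break → 4 h 45 min
Fri: 08:56–20:29 = 11 h 33 min; less 15 min break → 11 h 18 min
Total: 6 h 37 min + 4 h 45 min + 11 h 18 min = 22 h 40 min.

22 h 40 min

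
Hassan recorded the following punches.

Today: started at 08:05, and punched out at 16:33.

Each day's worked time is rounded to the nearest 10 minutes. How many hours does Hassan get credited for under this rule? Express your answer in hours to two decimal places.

Today: 08:05–16:33 = 8 h 28 min → rounds to 8 h 30 min

8.50 hours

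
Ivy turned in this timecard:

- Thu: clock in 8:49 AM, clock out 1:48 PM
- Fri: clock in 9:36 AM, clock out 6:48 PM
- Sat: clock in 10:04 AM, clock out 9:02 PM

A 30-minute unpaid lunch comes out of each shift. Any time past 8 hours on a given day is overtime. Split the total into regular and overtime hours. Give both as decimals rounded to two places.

Thu: 8:49 AM–1:48 PM = 4 h 59 min; less 30 min break → 4 h 29 min
Fri: 9:36 AM–6:48 PM = 9 h 12 min; less 30 min break → 8 h 42 min
Sat: 10:04 AM–9:02 PM = 10 h 58 min; less 30 min break → 10 h 28 min
Thu reg 4 h 29 min / OT 0 h 0 min; Fri reg 8 h 0 min / OT 0 h 42 min; Sat reg 8 h 0 min / OT 2 h 28 min.
Totals: regular 20 h 29 min, overtime 3 h 10 min.

Regular 20.48 hours, overtime 3.17 hours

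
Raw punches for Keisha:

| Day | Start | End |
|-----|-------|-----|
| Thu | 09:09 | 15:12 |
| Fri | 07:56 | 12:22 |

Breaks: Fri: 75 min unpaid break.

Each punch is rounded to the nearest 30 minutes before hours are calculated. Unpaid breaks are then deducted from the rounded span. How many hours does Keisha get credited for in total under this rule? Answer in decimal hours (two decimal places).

9.25 hours

Thu: in 09:09→09:00, out 15:12→15:00; 6 h 0 min
Fri: in 07:56→08:00, out 12:22→12:30; 4 h 30 min − 75 min = 3 h 15 min
Total credited: 9 h 15 min.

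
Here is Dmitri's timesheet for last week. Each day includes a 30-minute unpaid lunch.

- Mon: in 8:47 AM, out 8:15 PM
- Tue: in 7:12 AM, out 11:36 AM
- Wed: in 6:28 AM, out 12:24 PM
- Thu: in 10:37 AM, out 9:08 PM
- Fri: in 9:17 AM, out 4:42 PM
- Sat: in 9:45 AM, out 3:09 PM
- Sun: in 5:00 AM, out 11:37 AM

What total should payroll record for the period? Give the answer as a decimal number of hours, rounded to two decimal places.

48.25 hours

Mon: 8:47 AM–8:15 PM = 11 h 28 min; less 30 min break → 10 h 58 min
Tue: 7:12 AM–11:36 AM = 4 h 24 min; less 30 min break → 3 h 54 min
Wed: 6:28 AM–12:24 PM = 5 h 56 min; less 30 min break → 5 h 26 min
Thu: 10:37 AM–9:08 PM = 10 h 31 min; less 30 min break → 10 h 1 min
Fri: 9:17 AM–4:42 PM = 7 h 25 min; less 30 min break → 6 h 55 min
Sat: 9:45 AM–3:09 PM = 5 h 24 min; less 30 min break → 4 h 54 min
Sun: 5:00 AM–11:37 AM = 6 h 37 min; less 30 min break → 6 h 7 min
Total: 10 h 58 min + 3 h 54 min + 5 h 26 min + 10 h 1 min + 6 h 55 min + 4 h 54 min + 6 h 7 min = 48 h 15 min.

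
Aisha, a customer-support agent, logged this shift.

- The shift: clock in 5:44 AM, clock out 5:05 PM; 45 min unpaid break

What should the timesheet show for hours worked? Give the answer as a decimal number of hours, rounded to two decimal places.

The shift: 5:44 AM–5:05 PM = 11 h 21 min; less 45 min break → 10 h 36 min

10.60 hours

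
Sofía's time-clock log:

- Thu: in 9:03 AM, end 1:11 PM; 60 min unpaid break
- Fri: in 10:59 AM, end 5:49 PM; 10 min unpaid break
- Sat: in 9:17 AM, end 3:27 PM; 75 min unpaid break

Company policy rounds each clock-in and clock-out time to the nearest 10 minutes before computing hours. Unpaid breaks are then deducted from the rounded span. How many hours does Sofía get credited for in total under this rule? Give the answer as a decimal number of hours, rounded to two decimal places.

Thu: in 9:03 AM→9:00 AM, out 1:11 PM→1:10 PM; 4 h 10 min − 60 min = 3 h 10 min
Fri: in 10:59 AM→11:00 AM, out 5:49 PM→5:50 PM; 6 h 50 min − 10 min = 6 h 40 min
Sat: in 9:17 AM→9:20 AM, out 3:27 PM→3:30 PM; 6 h 10 min − 75 min = 4 h 55 min
Total credited: 14 h 45 min.

14.75 hours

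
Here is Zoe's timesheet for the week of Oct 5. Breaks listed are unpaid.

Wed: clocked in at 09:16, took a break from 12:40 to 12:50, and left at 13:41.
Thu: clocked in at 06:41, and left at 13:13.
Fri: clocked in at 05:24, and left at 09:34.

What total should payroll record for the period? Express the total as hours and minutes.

14 h 57 min

Wed: 09:16–13:41 = 4 h 25 min; less 10 min break → 4 h 15 min
Thu: 06:41–13:13 = 6 h 32 min
Fri: 05:24–09:34 = 4 h 10 min
Total: 4 h 15 min + 6 h 32 min + 4 h 10 min = 14 h 57 min.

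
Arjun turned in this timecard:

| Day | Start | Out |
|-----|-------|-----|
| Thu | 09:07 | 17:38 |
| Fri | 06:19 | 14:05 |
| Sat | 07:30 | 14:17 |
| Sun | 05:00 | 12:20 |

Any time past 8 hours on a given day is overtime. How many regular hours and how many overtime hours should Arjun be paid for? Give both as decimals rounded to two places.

Thu: 09:07–17:38 = 8 h 31 min
Fri: 06:19–14:05 = 7 h 46 min
Sat: 07:30–14:17 = 6 h 47 min
Sun: 05:00–12:20 = 7 h 20 min
Thu reg 8 h 0 min / OT 0 h 31 min; Fri reg 7 h 46 min / OT 0 h 0 min; Sat reg 6 h 47 min / OT 0 h 0 min; Sun reg 7 h 20 min / OT 0 h 0 min.
Totals: regular 29 h 53 min, overtime 0 h 31 min.

Regular 29.88 hours, overtime 0.52 hours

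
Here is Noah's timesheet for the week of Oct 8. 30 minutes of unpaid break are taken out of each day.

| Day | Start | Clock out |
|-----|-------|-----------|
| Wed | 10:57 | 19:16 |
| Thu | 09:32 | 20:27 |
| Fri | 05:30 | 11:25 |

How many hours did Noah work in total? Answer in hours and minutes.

23 h 39 min

Wed: 10:57–19:16 = 8 h 19 min; less 30 min break → 7 h 49 min
Thu: 09:32–20:27 = 10 h 55 min; less 30 min break → 10 h 25 min
Fri: 05:30–11:25 = 5 h 55 min; less 30 min break → 5 h 25 min
Total: 7 h 49 min + 10 h 25 min + 5 h 25 min = 23 h 39 min.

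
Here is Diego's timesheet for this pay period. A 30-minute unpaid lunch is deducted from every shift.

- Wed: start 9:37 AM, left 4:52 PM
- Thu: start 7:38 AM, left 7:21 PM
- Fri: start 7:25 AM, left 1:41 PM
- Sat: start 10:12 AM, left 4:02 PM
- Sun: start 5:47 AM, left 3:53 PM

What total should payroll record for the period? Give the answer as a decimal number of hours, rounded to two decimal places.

38.67 hours

Wed: 9:37 AM–4:52 PM = 7 h 15 min; less 30 min break → 6 h 45 min
Thu: 7:38 AM–7:21 PM = 11 h 43 min; less 30 min break → 11 h 13 min
Fri: 7:25 AM–1:41 PM = 6 h 16 min; less 30 min break → 5 h 46 min
Sat: 10:12 AM–4:02 PM = 5 h 50 min; less 30 min break → 5 h 20 min
Sun: 5:47 AM–3:53 PM = 10 h 6 min; less 30 min break → 9 h 36 min
Total: 6 h 45 min + 11 h 13 min + 5 h 46 min + 5 h 20 min + 9 h 36 min = 38 h 40 min.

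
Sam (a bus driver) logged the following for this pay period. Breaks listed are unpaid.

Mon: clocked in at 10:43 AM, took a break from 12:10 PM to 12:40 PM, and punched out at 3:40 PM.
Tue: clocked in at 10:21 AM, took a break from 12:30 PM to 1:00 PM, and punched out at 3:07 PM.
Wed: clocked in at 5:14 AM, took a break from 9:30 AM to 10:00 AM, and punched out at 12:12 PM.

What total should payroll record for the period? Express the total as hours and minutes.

Mon: 10:43 AM–3:40 PM = 4 h 57 min; less 30 min break → 4 h 27 min
Tue: 10:21 AM–3:07 PM = 4 h 46 min; less 30 min break → 4 h 16 min
Wed: 5:14 AM–12:12 PM = 6 h 58 min; less 30 min break → 6 h 28 min
Total: 4 h 27 min + 4 h 16 min + 6 h 28 min = 15 h 11 min.

15 h 11 min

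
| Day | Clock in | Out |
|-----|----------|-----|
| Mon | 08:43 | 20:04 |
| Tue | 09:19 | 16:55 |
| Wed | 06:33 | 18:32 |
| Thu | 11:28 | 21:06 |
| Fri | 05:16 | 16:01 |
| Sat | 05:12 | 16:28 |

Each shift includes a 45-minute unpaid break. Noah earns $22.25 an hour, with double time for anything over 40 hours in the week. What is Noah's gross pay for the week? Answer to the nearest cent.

$1694.71

Mon: 08:43–20:04 = 11 h 21 min; less 45 min break → 10 h 36 min
Tue: 09:19–16:55 = 7 h 36 min; less 45 min break → 6 h 51 min
Wed: 06:33–18:32 = 11 h 59 min; less 45 min break → 11 h 14 min
Thu: 11:28–21:06 = 9 h 38 min; less 45 min break → 8 h 53 min
Fri: 05:16–16:01 = 10 h 45 min; less 45 min break → 10 h 0 min
Sat: 05:12–16:28 = 11 h 16 min; less 45 min break → 10 h 31 min
Total worked: 58 h 5 min = 3485 min.
Regular 40 h 0 min = 2400 min at $22.25/h; overtime 18 h 5 min = 1085 min at $44.50/h.
Pay = (2400 × $22.25 + 1085 × $44.50) ÷ 60 = $1694.71.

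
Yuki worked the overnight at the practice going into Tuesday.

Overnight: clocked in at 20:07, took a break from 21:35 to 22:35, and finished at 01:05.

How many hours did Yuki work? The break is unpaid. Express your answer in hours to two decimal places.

Overnight: 20:07 → midnight = 3 h 53 min; midnight → 01:05 = 1 h 5 min; span 4 h 58 min; less 60 min break → 3 h 58 min

3.97 hours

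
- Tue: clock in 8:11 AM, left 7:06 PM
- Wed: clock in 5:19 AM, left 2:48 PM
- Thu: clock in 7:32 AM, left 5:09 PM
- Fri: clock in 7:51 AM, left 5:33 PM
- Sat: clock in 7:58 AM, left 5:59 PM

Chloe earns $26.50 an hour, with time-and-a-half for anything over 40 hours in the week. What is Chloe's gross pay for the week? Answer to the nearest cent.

Tue: 8:11 AM–7:06 PM = 10 h 55 min
Wed: 5:19 AM–2:48 PM = 9 h 29 min
Thu: 7:32 AM–5:09 PM = 9 h 37 min
Fri: 7:51 AM–5:33 PM = 9 h 42 min
Sat: 7:58 AM–5:59 PM = 10 h 1 min
Total worked: 49 h 44 min = 2984 min.
Regular 40 h 0 min = 2400 min at $26.50/h; overtime 9 h 44 min = 584 min at $39.75/h.
Pay = (2400 × $26.50 + 584 × $39.75) ÷ 60 = $1446.90.

$1446.90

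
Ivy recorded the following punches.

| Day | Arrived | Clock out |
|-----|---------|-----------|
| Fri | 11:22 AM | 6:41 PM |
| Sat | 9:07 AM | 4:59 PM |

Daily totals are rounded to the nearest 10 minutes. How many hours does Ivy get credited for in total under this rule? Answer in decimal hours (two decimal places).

15.17 hours

Fri: 11:22 AM–6:41 PM = 7 h 19 min → rounds to 7 h 20 min
Sat: 9:07 AM–4:59 PM = 7 h 52 min → rounds to 7 h 50 min
Total credited: 15 h 10 min.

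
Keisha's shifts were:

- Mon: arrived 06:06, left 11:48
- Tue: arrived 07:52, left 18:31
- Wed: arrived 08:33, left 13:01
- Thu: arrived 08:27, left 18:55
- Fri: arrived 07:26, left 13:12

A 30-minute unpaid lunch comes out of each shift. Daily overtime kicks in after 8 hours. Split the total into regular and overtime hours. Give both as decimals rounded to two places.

Mon: 06:06–11:48 = 5 h 42 min; less 30 min break → 5 h 12 min
Tue: 07:52–18:31 = 10 h 39 min; less 30 min break → 10 h 9 min
Wed: 08:33–13:01 = 4 h 28 min; less 30 min break → 3 h 58 min
Thu: 08:27–18:55 = 10 h 28 min; less 30 min break → 9 h 58 min
Fri: 07:26–13:12 = 5 h 46 min; less 30 min break → 5 h 16 min
Mon reg 5 h 12 min / OT 0 h 0 min; Tue reg 8 h 0 min / OT 2 h 9 min; Wed reg 3 h 58 min / OT 0 h 0 min; Thu reg 8 h 0 min / OT 1 h 58 min; Fri reg 5 h 16 min / OT 0 h 0 min.
Totals: regular 30 h 26 min, overtime 4 h 7 min.

Regular 30.43 hours, overtime 4.12 hours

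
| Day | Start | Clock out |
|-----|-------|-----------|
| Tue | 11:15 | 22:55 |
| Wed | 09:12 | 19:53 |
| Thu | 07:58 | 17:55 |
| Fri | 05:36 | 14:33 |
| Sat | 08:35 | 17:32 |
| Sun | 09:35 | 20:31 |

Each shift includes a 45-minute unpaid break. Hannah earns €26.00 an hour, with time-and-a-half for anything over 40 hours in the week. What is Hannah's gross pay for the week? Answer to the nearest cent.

Tue: 11:15–22:55 = 11 h 40 min; less 45 min break → 10 h 55 min
Wed: 09:12–19:53 = 10 h 41 min; less 45 min break → 9 h 56 min
Thu: 07:58–17:55 = 9 h 57 min; less 45 min break → 9 h 12 min
Fri: 05:36–14:33 = 8 h 57 min; less 45 min break → 8 h 12 min
Sat: 08:35–17:32 = 8 h 57 min; less 45 min break → 8 h 12 min
Sun: 09:35–20:31 = 10 h 56 min; less 45 min break → 10 h 11 min
Total worked: 56 h 38 min = 3398 min.
Regular 40 h 0 min = 2400 min at €26.00/h; overtime 16 h 38 min = 998 min at €39.00/h.
Pay = (2400 × €26.00 + 998 × €39.00) ÷ 60 = €1688.70.

€1688.70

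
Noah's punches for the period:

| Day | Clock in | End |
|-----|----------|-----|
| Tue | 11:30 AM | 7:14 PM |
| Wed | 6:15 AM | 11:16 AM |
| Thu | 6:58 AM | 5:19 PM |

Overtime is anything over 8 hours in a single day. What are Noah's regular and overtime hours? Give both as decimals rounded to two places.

Regular 20.75 hours, overtime 2.35 hours

Tue: 11:30 AM–7:14 PM = 7 h 44 min
Wed: 6:15 AM–11:16 AM = 5 h 1 min
Thu: 6:58 AM–5:19 PM = 10 h 21 min
Tue reg 7 h 44 min / OT 0 h 0 min; Wed reg 5 h 1 min / OT 0 h 0 min; Thu reg 8 h 0 min / OT 2 h 21 min.
Totals: regular 20 h 45 min, overtime 2 h 21 min.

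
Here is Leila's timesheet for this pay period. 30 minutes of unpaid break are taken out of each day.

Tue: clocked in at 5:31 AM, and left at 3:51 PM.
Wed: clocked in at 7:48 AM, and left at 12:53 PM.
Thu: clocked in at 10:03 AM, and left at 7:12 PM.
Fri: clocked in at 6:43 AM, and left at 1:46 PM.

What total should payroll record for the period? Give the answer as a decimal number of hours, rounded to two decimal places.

29.62 hours

Tue: 5:31 AM–3:51 PM = 10 h 20 min; less 30 min break → 9 h 50 min
Wed: 7:48 AM–12:53 PM = 5 h 5 min; less 30 min break → 4 h 35 min
Thu: 10:03 AM–7:12 PM = 9 h 9 min; less 30 min break → 8 h 39 min
Fri: 6:43 AM–1:46 PM = 7 h 3 min; less 30 min break → 6 h 33 min
Total: 9 h 50 min + 4 h 35 min + 8 h 39 min + 6 h 33 min = 29 h 37 min.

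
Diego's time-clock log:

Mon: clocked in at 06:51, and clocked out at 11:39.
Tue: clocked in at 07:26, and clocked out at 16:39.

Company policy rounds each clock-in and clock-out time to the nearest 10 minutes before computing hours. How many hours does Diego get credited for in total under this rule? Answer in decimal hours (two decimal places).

14.00 hours

Mon: in 06:51→06:50, out 11:39→11:40; 4 h 50 min
Tue: in 07:26→07:30, out 16:39→16:40; 9 h 10 min
Total credited: 14 h 0 min.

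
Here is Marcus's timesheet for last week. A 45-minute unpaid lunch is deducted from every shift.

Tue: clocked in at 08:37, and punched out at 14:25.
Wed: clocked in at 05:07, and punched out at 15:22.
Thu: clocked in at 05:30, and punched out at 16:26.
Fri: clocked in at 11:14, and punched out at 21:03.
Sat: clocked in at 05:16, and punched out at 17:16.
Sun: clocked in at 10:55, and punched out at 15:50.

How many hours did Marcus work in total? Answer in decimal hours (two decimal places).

49.22 hours

Tue: 08:37–14:25 = 5 h 48 min; less 45 min break → 5 h 3 min
Wed: 05:07–15:22 = 10 h 15 min; less 45 min break → 9 h 30 min
Thu: 05:30–16:26 = 10 h 56 min; less 45 min break → 10 h 11 min
Fri: 11:14–21:03 = 9 h 49 min; less 45 min break → 9 h 4 min
Sat: 05:16–17:16 = 12 h 0 min; less 45 min break → 11 h 15 min
Sun: 10:55–15:50 = 4 h 55 min; less 45 min break → 4 h 10 min
Total: 5 h 3 min + 9 h 30 min + 10 h 11 min + 9 h 4 min + 11 h 15 min + 4 h 10 min = 49 h 13 min.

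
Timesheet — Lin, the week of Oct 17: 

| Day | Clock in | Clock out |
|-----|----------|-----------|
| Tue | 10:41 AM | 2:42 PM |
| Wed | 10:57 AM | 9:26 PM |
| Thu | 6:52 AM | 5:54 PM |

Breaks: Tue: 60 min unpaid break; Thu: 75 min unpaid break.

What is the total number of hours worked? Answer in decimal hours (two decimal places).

23.28 hours

Tue: 10:41 AM–2:42 PM = 4 h 1 min; less 60 min break → 3 h 1 min
Wed: 10:57 AM–9:26 PM = 10 h 29 min
Thu: 6:52 AM–5:54 PM = 11 h 2 min; less 75 min break → 9 h 47 min
Total: 3 h 1 min + 10 h 29 min + 9 h 47 min = 23 h 17 min.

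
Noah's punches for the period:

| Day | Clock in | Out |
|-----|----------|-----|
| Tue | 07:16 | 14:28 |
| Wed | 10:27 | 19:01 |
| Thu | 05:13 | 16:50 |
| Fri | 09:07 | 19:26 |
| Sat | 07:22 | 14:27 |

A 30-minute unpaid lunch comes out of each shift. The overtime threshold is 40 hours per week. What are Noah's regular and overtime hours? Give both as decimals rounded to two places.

Regular 40.00 hours, overtime 2.28 hours

Tue: 07:16–14:28 = 7 h 12 min; less 30 min break → 6 h 42 min
Wed: 10:27–19:01 = 8 h 34 min; less 30 min break → 8 h 4 min
Thu: 05:13–16:50 = 11 h 37 min; less 30 min break → 11 h 7 min
Fri: 09:07–19:26 = 10 h 19 min; less 30 min break → 9 h 49 min
Sat: 07:22–14:27 = 7 h 5 min; less 30 min break → 6 h 35 min
Total worked: 42 h 17 min = 42.28 h.
Threshold 40 h → overtime 2 h 17 min, regular 40 h 0 min.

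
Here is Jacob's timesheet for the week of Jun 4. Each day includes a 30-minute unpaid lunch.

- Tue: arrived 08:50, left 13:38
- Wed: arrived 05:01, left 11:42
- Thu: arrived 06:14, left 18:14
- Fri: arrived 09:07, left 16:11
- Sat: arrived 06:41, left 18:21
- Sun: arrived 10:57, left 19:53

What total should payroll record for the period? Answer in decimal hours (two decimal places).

48.15 hours

Tue: 08:50–13:38 = 4 h 48 min; less 30 min break → 4 h 18 min
Wed: 05:01–11:42 = 6 h 41 min; less 30 min break → 6 h 11 min
Thu: 06:14–18:14 = 12 h 0 min; less 30 min break → 11 h 30 min
Fri: 09:07–16:11 = 7 h 4 min; less 30 min break → 6 h 34 min
Sat: 06:41–18:21 = 11 h 40 min; less 30 min break → 11 h 10 min
Sun: 10:57–19:53 = 8 h 56 min; less 30 min break → 8 h 26 min
Total: 4 h 18 min + 6 h 11 min + 11 h 30 min + 6 h 34 min + 11 h 10 min + 8 h 26 min = 48 h 9 min.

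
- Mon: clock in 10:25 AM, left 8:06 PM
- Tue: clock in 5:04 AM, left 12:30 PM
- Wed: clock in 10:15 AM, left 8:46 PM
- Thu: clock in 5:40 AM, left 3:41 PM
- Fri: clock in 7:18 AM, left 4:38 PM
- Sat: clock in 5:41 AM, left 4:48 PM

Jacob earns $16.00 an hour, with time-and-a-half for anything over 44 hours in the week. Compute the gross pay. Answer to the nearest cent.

Mon: 10:25 AM–8:06 PM = 9 h 41 min
Tue: 5:04 AM–12:30 PM = 7 h 26 min
Wed: 10:15 AM–8:46 PM = 10 h 31 min
Thu: 5:40 AM–3:41 PM = 10 h 1 min
Fri: 7:18 AM–4:38 PM = 9 h 20 min
Sat: 5:41 AM–4:48 PM = 11 h 7 min
Total worked: 58 h 6 min = 3486 min.
Regular 44 h 0 min = 2640 min at $16.00/h; overtime 14 h 6 min = 846 min at $24.00/h.
Pay = (2640 × $16.00 + 846 × $24.00) ÷ 60 = $1042.40.

$1042.40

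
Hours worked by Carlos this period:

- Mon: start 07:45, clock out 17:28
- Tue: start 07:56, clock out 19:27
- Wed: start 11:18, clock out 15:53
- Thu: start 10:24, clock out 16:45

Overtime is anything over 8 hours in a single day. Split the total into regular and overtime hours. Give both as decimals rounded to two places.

Regular 26.93 hours, overtime 5.23 hours

Mon: 07:45–17:28 = 9 h 43 min
Tue: 07:56–19:27 = 11 h 31 min
Wed: 11:18–15:53 = 4 h 35 min
Thu: 10:24–16:45 = 6 h 21 min
Mon reg 8 h 0 min / OT 1 h 43 min; Tue reg 8 h 0 min / OT 3 h 31 min; Wed reg 4 h 35 min / OT 0 h 0 min; Thu reg 6 h 21 min / OT 0 h 0 min.
Totals: regular 26 h 56 min, overtime 5 h 14 min.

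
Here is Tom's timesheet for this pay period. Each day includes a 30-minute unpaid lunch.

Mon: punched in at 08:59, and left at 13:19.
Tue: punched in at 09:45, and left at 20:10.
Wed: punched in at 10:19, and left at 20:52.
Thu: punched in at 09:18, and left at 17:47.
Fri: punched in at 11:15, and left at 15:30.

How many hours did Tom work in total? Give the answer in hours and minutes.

35 h 32 min

Mon: 08:59–13:19 = 4 h 20 min; less 30 min break → 3 h 50 min
Tue: 09:45–20:10 = 10 h 25 min; less 30 min break → 9 h 55 min
Wed: 10:19–20:52 = 10 h 33 min; less 30 min break → 10 h 3 min
Thu: 09:18–17:47 = 8 h 29 min; less 30 min break → 7 h 59 min
Fri: 11:15–15:30 = 4 h 15 min; less 30 min break → 3 h 45 min
Total: 3 h 50 min + 9 h 55 min + 10 h 3 min + 7 h 59 min + 3 h 45 min = 35 h 32 min.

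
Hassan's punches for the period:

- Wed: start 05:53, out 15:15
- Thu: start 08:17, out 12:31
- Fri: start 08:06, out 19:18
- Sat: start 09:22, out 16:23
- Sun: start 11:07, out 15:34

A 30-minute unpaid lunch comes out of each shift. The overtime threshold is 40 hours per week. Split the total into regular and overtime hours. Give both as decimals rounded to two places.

Regular 33.77 hours, overtime 0.00 hours

Wed: 05:53–15:15 = 9 h 22 min; less 30 min break → 8 h 52 min
Thu: 08:17–12:31 = 4 h 14 min; less 30 min break → 3 h 44 min
Fri: 08:06–19:18 = 11 h 12 min; less 30 min break → 10 h 42 min
Sat: 09:22–16:23 = 7 h 1 min; less 30 min break → 6 h 31 min
Sun: 11:07–15:34 = 4 h 27 min; less 30 min break → 3 h 57 min
Total worked: 33 h 46 min = 33.77 h.
Threshold 40 h → overtime 0 h 0 min, regular 33 h 46 min.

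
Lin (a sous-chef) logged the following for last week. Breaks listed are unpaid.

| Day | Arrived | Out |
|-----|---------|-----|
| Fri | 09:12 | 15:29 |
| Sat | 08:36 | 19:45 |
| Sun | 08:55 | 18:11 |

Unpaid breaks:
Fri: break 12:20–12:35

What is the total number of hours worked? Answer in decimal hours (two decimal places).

26.45 hours

Fri: 09:12–15:29 = 6 h 17 min; less 15 min break → 6 h 2 min
Sat: 08:36–19:45 = 11 h 9 min
Sun: 08:55–18:11 = 9 h 16 min
Total: 6 h 2 min + 11 h 9 min + 9 h 16 min = 26 h 27 min.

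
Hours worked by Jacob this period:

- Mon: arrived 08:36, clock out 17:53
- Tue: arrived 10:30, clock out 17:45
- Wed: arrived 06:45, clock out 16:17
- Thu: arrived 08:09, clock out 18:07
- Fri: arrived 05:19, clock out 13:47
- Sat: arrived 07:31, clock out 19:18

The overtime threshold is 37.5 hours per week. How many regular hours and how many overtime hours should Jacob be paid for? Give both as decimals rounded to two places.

Mon: 08:36–17:53 = 9 h 17 min
Tue: 10:30–17:45 = 7 h 15 min
Wed: 06:45–16:17 = 9 h 32 min
Thu: 08:09–18:07 = 9 h 58 min
Fri: 05:19–13:47 = 8 h 28 min
Sat: 07:31–19:18 = 11 h 47 min
Total worked: 56 h 17 min = 56.28 h.
Threshold 37.5 h → overtime 18 h 47 min, regular 37 h 30 min.

Regular 37.50 hours, overtime 18.78 hours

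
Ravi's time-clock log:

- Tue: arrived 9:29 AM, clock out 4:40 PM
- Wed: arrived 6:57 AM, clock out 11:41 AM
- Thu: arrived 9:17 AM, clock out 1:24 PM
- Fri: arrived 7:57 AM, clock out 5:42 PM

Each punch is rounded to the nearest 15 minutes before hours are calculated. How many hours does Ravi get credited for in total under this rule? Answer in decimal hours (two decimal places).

Tue: in 9:29 AM→9:30 AM, out 4:40 PM→4:45 PM; 7 h 15 min
Wed: in 6:57 AM→7:00 AM, out 11:41 AM→11:45 AM; 4 h 45 min
Thu: in 9:17 AM→9:15 AM, out 1:24 PM→1:30 PM; 4 h 15 min
Fri: in 7:57 AM→8:00 AM, out 5:42 PM→5:45 PM; 9 h 45 min
Total credited: 26 h 0 min.

26.00 hours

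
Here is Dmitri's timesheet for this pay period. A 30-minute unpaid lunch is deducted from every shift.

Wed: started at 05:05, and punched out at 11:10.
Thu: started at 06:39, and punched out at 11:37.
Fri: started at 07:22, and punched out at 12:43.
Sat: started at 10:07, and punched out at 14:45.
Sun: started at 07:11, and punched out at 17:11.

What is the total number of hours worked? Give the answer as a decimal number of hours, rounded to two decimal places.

28.53 hours

Wed: 05:05–11:10 = 6 h 5 min; less 30 min break → 5 h 35 min
Thu: 06:39–11:37 = 4 h 58 min; less 30 min break → 4 h 28 min
Fri: 07:22–12:43 = 5 h 21 min; less 30 min break → 4 h 51 min
Sat: 10:07–14:45 = 4 h 38 min; less 30 min break → 4 h 8 min
Sun: 07:11–17:11 = 10 h 0 min; less 30 min break → 9 h 30 min
Total: 5 h 35 min + 4 h 28 min + 4 h 51 min + 4 h 8 min + 9 h 30 min = 28 h 32 min.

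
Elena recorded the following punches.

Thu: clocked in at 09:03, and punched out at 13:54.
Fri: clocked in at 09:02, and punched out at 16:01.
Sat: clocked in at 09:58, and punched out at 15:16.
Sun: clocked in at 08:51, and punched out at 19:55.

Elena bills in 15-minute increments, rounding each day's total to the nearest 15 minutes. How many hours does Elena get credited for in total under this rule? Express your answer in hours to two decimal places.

Thu: 09:03–13:54 = 4 h 51 min → rounds to 4 h 45 min
Fri: 09:02–16:01 = 6 h 59 min → rounds to 7 h 0 min
Sat: 09:58–15:16 = 5 h 18 min → rounds to 5 h 15 min
Sun: 08:51–19:55 = 11 h 4 min → rounds to 11 h 0 min
Total credited: 28 h 0 min.

28.00 hours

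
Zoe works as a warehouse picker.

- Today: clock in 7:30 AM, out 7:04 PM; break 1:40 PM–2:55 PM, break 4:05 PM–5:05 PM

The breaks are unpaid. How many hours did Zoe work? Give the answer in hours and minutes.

9 h 19 min

Today: 7:30 AM–7:04 PM = 11 h 34 min; less 135 min break → 9 h 19 min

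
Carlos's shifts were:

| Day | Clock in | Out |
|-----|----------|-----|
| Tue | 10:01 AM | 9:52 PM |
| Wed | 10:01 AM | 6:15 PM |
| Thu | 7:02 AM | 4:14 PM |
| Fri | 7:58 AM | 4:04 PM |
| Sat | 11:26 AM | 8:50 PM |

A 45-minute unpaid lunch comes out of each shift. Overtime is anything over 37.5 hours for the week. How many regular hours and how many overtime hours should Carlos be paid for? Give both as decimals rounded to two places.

Tue: 10:01 AM–9:52 PM = 11 h 51 min; less 45 min break → 11 h 6 min
Wed: 10:01 AM–6:15 PM = 8 h 14 min; less 45 min break → 7 h 29 min
Thu: 7:02 AM–4:14 PM = 9 h 12 min; less 45 min break → 8 h 27 min
Fri: 7:58 AM–4:04 PM = 8 h 6 min; less 45 min break → 7 h 21 min
Sat: 11:26 AM–8:50 PM = 9 h 24 min; less 45 min break → 8 h 39 min
Total worked: 43 h 2 min = 43.03 h.
Threshold 37.5 h → overtime 5 h 32 min, regular 37 h 30 min.

Regular 37.50 hours, overtime 5.53 hours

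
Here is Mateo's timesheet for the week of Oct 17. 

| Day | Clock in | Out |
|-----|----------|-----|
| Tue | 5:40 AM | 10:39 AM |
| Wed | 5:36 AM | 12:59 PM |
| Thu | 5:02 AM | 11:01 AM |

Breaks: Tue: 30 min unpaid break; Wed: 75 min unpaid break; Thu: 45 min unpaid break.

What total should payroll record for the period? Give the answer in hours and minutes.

Tue: 5:40 AM–10:39 AM = 4 h 59 min; less 30 min break → 4 h 29 min
Wed: 5:36 AM–12:59 PM = 7 h 23 min; less 75 min break → 6 h 8 min
Thu: 5:02 AM–11:01 AM = 5 h 59 min; less 45 min break → 5 h 14 min
Total: 4 h 29 min + 6 h 8 min + 5 h 14 min = 15 h 51 min.

15 h 51 min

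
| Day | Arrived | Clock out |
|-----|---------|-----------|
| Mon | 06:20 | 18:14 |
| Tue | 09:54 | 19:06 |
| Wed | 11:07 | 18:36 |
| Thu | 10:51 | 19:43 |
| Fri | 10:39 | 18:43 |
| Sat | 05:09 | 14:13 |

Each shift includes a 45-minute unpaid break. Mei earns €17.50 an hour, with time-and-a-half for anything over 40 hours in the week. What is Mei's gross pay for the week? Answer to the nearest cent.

Mon: 06:20–18:14 = 11 h 54 min; less 45 min break → 11 h 9 min
Tue: 09:54–19:06 = 9 h 12 min; less 45 min break → 8 h 27 min
Wed: 11:07–18:36 = 7 h 29 min; less 45 min break → 6 h 44 min
Thu: 10:51–19:43 = 8 h 52 min; less 45 min break → 8 h 7 min
Fri: 10:39–18:43 = 8 h 4 min; less 45 min break → 7 h 19 min
Sat: 05:09–14:13 = 9 h 4 min; less 45 min break → 8 h 19 min
Total worked: 50 h 5 min = 3005 min.
Regular 40 h 0 min = 2400 min at €17.50/h; overtime 10 h 5 min = 605 min at €26.25/h.
Pay = (2400 × €17.50 + 605 × €26.25) ÷ 60 = €964.69.

€964.69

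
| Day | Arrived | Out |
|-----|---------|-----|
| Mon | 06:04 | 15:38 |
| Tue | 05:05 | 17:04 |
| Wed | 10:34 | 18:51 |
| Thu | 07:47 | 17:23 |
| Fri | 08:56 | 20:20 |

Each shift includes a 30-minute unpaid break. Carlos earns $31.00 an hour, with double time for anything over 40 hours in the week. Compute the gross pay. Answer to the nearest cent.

$1756.67

Mon: 06:04–15:38 = 9 h 34 min; less 30 min break → 9 h 4 min
Tue: 05:05–17:04 = 11 h 59 min; less 30 min break → 11 h 29 min
Wed: 10:34–18:51 = 8 h 17 min; less 30 min break → 7 h 47 min
Thu: 07:47–17:23 = 9 h 36 min; less 30 min break → 9 h 6 min
Fri: 08:56–20:20 = 11 h 24 min; less 30 min break → 10 h 54 min
Total worked: 48 h 20 min = 2900 min.
Regular 40 h 0 min = 2400 min at $31.00/h; overtime 8 h 20 min = 500 min at $62.00/h.
Pay = (2400 × $31.00 + 500 × $62.00) ÷ 60 = $1756.67.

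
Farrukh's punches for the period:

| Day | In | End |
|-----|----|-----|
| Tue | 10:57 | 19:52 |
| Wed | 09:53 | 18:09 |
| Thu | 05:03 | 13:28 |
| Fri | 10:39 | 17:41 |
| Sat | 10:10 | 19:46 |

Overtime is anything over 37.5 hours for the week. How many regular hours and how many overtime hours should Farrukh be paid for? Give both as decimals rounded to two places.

Tue: 10:57–19:52 = 8 h 55 min
Wed: 09:53–18:09 = 8 h 16 min
Thu: 05:03–13:28 = 8 h 25 min
Fri: 10:39–17:41 = 7 h 2 min
Sat: 10:10–19:46 = 9 h 36 min
Total worked: 42 h 14 min = 42.23 h.
Threshold 37.5 h → overtime 4 h 44 min, regular 37 h 30 min.

Regular 37.50 hours, overtime 4.73 hours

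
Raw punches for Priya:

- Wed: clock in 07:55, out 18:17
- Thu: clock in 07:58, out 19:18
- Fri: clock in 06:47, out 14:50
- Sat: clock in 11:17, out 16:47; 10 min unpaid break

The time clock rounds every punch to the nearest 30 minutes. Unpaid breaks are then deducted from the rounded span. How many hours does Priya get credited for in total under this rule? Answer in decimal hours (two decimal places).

35.33 hours

Wed: in 07:55→08:00, out 18:17→18:30; 10 h 30 min
Thu: in 07:58→08:00, out 19:18→19:30; 11 h 30 min
Fri: in 06:47→07:00, out 14:50→15:00; 8 h 0 min
Sat: in 11:17→11:30, out 16:47→17:00; 5 h 30 min − 10 min = 5 h 20 min
Total credited: 35 h 20 min.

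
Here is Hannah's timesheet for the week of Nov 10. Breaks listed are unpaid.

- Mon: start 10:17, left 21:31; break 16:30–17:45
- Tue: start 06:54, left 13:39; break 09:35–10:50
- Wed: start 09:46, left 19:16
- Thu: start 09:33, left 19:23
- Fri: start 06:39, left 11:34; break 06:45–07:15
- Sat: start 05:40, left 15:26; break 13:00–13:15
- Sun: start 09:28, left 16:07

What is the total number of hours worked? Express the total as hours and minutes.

55 h 24 min

Mon: 10:17–21:31 = 11 h 14 min; less 75 min break → 9 h 59 min
Tue: 06:54–13:39 = 6 h 45 min; less 75 min break → 5 h 30 min
Wed: 09:46–19:16 = 9 h 30 min
Thu: 09:33–19:23 = 9 h 50 min
Fri: 06:39–11:34 = 4 h 55 min; less 30 min break → 4 h 25 min
Sat: 05:40–15:26 = 9 h 46 min; less 15 min break → 9 h 31 min
Sun: 09:28–16:07 = 6 h 39 min
Total: 9 h 59 min + 5 h 30 min + 9 h 30 min + 9 h 50 min + 4 h 25 min + 9 h 31 min + 6 h 39 min = 55 h 24 min.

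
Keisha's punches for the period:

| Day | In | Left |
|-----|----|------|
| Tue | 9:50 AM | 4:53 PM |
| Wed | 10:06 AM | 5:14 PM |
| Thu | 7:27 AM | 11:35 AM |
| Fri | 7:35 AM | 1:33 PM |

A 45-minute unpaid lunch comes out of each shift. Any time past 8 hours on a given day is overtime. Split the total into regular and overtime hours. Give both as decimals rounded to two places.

Regular 21.28 hours, overtime 0.00 hours

Tue: 9:50 AM–4:53 PM = 7 h 3 min; less 45 min break → 6 h 18 min
Wed: 10:06 AM–5:14 PM = 7 h 8 min; less 45 min break → 6 h 23 min
Thu: 7:27 AM–11:35 AM = 4 h 8 min; less 45 min break → 3 h 23 min
Fri: 7:35 AM–1:33 PM = 5 h 58 min; less 45 min break → 5 h 13 min
Tue reg 6 h 18 min / OT 0 h 0 min; Wed reg 6 h 23 min / OT 0 h 0 min; Thu reg 3 h 23 min / OT 0 h 0 min; Fri reg 5 h 13 min / OT 0 h 0 min.
Totals: regular 21 h 17 min, overtime 0 h 0 min.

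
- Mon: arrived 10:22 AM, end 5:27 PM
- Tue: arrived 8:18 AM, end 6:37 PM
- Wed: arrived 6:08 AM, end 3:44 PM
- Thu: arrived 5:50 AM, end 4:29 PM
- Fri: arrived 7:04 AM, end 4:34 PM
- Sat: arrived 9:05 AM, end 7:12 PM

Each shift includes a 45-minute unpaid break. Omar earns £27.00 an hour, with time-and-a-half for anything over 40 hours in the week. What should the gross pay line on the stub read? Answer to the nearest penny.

Mon: 10:22 AM–5:27 PM = 7 h 5 min; less 45 min break → 6 h 20 min
Tue: 8:18 AM–6:37 PM = 10 h 19 min; less 45 min break → 9 h 34 min
Wed: 6:08 AM–3:44 PM = 9 h 36 min; less 45 min break → 8 h 51 min
Thu: 5:50 AM–4:29 PM = 10 h 39 min; less 45 min break → 9 h 54 min
Fri: 7:04 AM–4:34 PM = 9 h 30 min; less 45 min break → 8 h 45 min
Sat: 9:05 AM–7:12 PM = 10 h 7 min; less 45 min break → 9 h 22 min
Total worked: 52 h 46 min = 3166 min.
Regular 40 h 0 min = 2400 min at £27.00/h; overtime 12 h 46 min = 766 min at £40.50/h.
Pay = (2400 × £27.00 + 766 × £40.50) ÷ 60 = £1597.05.

£1597.05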